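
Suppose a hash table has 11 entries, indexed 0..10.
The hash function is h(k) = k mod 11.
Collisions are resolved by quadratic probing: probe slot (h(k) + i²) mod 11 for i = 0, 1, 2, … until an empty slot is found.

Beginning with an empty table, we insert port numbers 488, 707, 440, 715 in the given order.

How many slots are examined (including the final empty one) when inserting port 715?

2

488 hashes to 4; slot 4 is free -> place at 4.
707 hashes to 3; slot 3 is free -> place at 3.
440 hashes to 0; slot 0 is free -> place at 0.
715 hashes to 0; 0 taken -> place at 1.
Table: [440, 715, ., 707, 488, ., ., ., ., ., .]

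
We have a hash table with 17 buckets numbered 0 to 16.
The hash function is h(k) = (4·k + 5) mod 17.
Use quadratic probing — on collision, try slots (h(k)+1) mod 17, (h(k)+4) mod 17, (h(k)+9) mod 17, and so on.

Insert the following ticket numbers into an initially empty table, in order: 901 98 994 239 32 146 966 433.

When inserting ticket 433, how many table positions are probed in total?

Insert 901: h=5, slot 5 empty → index 5.
Insert 98: h=6, slot 6 empty → index 6.
Insert 994: h=3, slot 3 empty → index 3.
Insert 239: h=9, slot 9 empty → index 9.
Insert 32: h=14, slot 14 empty → index 14.
Insert 146: h=11, slot 11 empty → index 11.
Insert 966: h=10, slot 10 empty → index 10.
Insert 433: h=3, slot 3 occupied → index 4.
Table: [-, -, -, 994, 433, 901, 98, -, -, 239, 966, 146, -, -, 32, -, -]

2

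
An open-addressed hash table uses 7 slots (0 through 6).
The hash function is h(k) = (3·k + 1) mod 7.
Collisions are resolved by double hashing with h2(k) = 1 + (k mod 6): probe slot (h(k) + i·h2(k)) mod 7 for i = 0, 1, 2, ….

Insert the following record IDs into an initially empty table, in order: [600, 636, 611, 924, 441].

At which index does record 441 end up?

6

600 hashes to 2; slot 2 is free → place at 2.
636 hashes to 5; slot 5 is free → place at 5.
611 hashes to 0; slot 0 is free → place at 0.
924 hashes to 1; slot 1 is free → place at 1.
441 hashes to 1, h2=4; 1,5,2 taken → place at 6.
Table: [611, 924, 600, -, -, 636, 441]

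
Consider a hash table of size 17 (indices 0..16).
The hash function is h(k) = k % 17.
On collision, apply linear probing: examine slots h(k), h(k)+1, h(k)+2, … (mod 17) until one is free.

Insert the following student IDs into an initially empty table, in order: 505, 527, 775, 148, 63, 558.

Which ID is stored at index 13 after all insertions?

148

Insert 505: h=12, slot 12 empty => index 12.
Insert 527: h=0, slot 0 empty => index 0.
Insert 775: h=10, slot 10 empty => index 10.
Insert 148: h=12, slot 12 occupied => index 13.
Insert 63: h=12, slots 12,13 occupied => index 14.
Insert 558: h=14, slot 14 occupied => index 15.
Table: [527, -, -, -, -, -, -, -, -, -, 775, -, 505, 148, 63, 558, -]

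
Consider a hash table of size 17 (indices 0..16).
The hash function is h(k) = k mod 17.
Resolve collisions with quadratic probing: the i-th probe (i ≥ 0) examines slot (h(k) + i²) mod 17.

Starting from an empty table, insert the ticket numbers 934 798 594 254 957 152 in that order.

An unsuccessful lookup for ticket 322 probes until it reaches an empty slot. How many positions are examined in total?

934 hashes to 16; slot 16 is free → place at 16.
798 hashes to 16; 16 taken → place at 0.
594 hashes to 16; 16,0 taken → place at 3.
254 hashes to 16; 16,0,3 taken → place at 8.
957 hashes to 5; slot 5 is free → place at 5.
152 hashes to 16; 16,0,3,8 taken → place at 15.
Table: [798, _, _, 594, _, 957, _, _, 254, _, _, _, _, _, _, 152, 934]
Lookup 322: h=16, probe 16,0,3,8,15,7 → slot 7 empty, not found.

6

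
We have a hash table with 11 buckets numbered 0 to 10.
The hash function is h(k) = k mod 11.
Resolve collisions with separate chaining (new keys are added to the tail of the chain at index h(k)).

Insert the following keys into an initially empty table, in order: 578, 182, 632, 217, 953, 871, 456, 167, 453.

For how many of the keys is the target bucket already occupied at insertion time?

578 → bucket 6
182 → bucket 6 (collision)
632 → bucket 5
217 → bucket 8
953 → bucket 7
871 → bucket 2
456 → bucket 5 (collision)
167 → bucket 2 (collision)
453 → bucket 2 (collision)
Final buckets:
0: —
1: —
2: 871 -> 167 -> 453
3: —
4: —
5: 632 -> 456
6: 578 -> 182
7: 953
8: 217
9: —
10: —

4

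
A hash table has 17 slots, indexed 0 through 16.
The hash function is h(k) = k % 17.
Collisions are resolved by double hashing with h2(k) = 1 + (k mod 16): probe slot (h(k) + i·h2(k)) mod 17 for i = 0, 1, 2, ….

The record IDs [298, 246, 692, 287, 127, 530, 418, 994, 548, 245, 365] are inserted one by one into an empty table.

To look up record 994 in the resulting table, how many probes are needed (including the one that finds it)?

2

Insert 298: h=9, slot 9 empty -> index 9.
Insert 246: h=8, slot 8 empty -> index 8.
Insert 692: h=12, slot 12 empty -> index 12.
Insert 287: h=15, slot 15 empty -> index 15.
Insert 127: h=8, h2=16, slot 8 occupied -> index 7.
Insert 530: h=3, slot 3 empty -> index 3.
Insert 418: h=10, slot 10 empty -> index 10.
Insert 994: h=8, h2=3, slot 8 occupied -> index 11.
Insert 548: h=4, slot 4 empty -> index 4.
Insert 245: h=7, h2=6, slot 7 occupied -> index 13.
Insert 365: h=8, h2=14, slot 8 occupied -> index 5.
Table: [—, —, —, 530, 548, 365, —, 127, 246, 298, 418, 994, 692, 245, —, 287, —]
Lookup 994: h=8, h2=3, probe 8,11 → found at 11.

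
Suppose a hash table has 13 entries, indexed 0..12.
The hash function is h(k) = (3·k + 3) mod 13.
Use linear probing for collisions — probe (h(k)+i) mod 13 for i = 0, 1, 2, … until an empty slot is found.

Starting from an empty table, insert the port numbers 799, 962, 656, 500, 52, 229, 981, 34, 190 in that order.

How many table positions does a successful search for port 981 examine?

Insert 799: h=8, slot 8 empty → index 8.
Insert 962: h=3, slot 3 empty → index 3.
Insert 656: h=8, slot 8 occupied → index 9.
Insert 500: h=8, slots 8,9 occupied → index 10.
Insert 52: h=3, slot 3 occupied → index 4.
Insert 229: h=1, slot 1 empty → index 1.
Insert 981: h=8, slots 8,9,10 occupied → index 11.
Insert 34: h=1, slot 1 occupied → index 2.
Insert 190: h=1, slots 1,2,3,4 occupied → index 5.
Table: [_, 229, 34, 962, 52, 190, _, _, 799, 656, 500, 981, _]
Lookup 981: h=8, probe 8,9,10,11 → found at 11.

4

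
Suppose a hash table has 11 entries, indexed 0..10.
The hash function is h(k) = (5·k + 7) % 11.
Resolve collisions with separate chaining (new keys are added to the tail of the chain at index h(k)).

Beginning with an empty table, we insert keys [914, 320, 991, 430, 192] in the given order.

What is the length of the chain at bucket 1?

4

Insert 914: h=1, bucket 1 empty -> new chain.
Insert 320: h=1, bucket 1 nonempty -> append to chain.
Insert 991: h=1, bucket 1 nonempty -> append to chain.
Insert 430: h=1, bucket 1 nonempty -> append to chain.
Insert 192: h=10, bucket 10 empty -> new chain.
Final buckets:
0: -
1: 914 -> 320 -> 991 -> 430
2: -
3: -
4: -
5: -
6: -
7: -
8: -
9: -
10: 192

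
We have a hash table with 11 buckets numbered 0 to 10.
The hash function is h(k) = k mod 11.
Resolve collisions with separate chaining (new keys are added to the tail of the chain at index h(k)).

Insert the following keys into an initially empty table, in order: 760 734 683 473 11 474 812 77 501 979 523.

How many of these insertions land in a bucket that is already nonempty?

6

760 -> bucket 1
734 -> bucket 8
683 -> bucket 1 (collision)
473 -> bucket 0
11 -> bucket 0 (collision)
474 -> bucket 1 (collision)
812 -> bucket 9
77 -> bucket 0 (collision)
501 -> bucket 6
979 -> bucket 0 (collision)
523 -> bucket 6 (collision)
Final buckets:
0: 473 -> 11 -> 77 -> 979
1: 760 -> 683 -> 474
2: _
3: _
4: _
5: _
6: 501 -> 523
7: _
8: 734
9: 812
10: _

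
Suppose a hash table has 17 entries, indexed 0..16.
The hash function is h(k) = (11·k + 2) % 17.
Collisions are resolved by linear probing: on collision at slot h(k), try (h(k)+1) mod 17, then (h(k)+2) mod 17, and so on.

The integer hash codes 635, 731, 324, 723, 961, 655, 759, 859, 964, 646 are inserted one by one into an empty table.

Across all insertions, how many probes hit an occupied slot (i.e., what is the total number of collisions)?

635: h=0 -> slot 0
731: h=2 -> slot 2
324: h=13 -> slot 13
723: h=16 -> slot 16
961: h=16, probe 16,0,1 -> slot 1
655: h=16, probe 16,0,1,2,3 -> slot 3
759: h=4 -> slot 4
859: h=16, probe 16,0,1,2,3,4,5 -> slot 5
964: h=15 -> slot 15
646: h=2, probe 2,3,4,5,6 -> slot 6
Table: [635, 961, 731, 655, 759, 859, 646, _, _, _, _, _, _, 324, _, 964, 723]

16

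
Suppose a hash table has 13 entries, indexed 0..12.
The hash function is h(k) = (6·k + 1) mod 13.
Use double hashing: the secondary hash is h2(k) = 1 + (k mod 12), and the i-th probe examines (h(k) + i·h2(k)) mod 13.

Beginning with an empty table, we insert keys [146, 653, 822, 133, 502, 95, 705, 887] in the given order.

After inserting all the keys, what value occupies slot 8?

133

146: h=6 => slot 6
653: h=6, h2=6, probe 6,12 => slot 12
822: h=6, h2=7, probe 6,0 => slot 0
133: h=6, h2=2, probe 6,8 => slot 8
502: h=10 => slot 10
95: h=12, h2=12, probe 12,11 => slot 11
705: h=6, h2=10, probe 6,3 => slot 3
887: h=6, h2=12, probe 6,5 => slot 5
Table: [822, ∅, ∅, 705, ∅, 887, 146, ∅, 133, ∅, 502, 95, 653]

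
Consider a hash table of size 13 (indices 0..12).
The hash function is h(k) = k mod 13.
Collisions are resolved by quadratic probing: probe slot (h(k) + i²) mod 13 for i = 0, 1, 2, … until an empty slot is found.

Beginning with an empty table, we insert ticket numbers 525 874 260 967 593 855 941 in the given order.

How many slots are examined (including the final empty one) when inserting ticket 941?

3

525: h=5 -> slot 5
874: h=3 -> slot 3
260: h=0 -> slot 0
967: h=5, probe 5,6 -> slot 6
593: h=8 -> slot 8
855: h=10 -> slot 10
941: h=5, probe 5,6,9 -> slot 9
Table: [260, -, -, 874, -, 525, 967, -, 593, 941, 855, -, -]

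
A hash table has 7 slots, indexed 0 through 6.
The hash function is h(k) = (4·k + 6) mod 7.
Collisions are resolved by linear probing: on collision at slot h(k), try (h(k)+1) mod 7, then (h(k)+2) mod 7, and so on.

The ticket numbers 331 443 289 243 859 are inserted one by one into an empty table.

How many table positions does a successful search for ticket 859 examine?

2

331: h=0 => slot 0
443: h=0, probe 0,1 => slot 1
289: h=0, probe 0,1,2 => slot 2
243: h=5 => slot 5
859: h=5, probe 5,6 => slot 6
Table: [331, 443, 289, _, _, 243, 859]
Lookup 859: h=5, probe 5,6 → found at 6.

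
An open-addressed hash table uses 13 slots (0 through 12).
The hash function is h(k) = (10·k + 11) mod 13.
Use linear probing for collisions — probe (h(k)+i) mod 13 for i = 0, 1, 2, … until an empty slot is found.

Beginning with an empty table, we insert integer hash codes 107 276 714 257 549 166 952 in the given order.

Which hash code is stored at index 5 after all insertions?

107 hashes to 2; slot 2 is free -> place at 2.
276 hashes to 2; 2 taken -> place at 3.
714 hashes to 1; slot 1 is free -> place at 1.
257 hashes to 7; slot 7 is free -> place at 7.
549 hashes to 2; 2,3 taken -> place at 4.
166 hashes to 7; 7 taken -> place at 8.
952 hashes to 2; 2,3,4 taken -> place at 5.
Table: [., 714, 107, 276, 549, 952, ., 257, 166, ., ., ., .]

952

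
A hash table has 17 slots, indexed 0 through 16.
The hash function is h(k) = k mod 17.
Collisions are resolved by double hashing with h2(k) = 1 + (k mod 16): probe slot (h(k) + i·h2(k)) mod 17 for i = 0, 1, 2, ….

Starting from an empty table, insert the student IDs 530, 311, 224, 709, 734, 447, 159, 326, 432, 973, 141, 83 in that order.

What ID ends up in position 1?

734

Insert 530: h=3, slot 3 empty => index 3.
Insert 311: h=5, slot 5 empty => index 5.
Insert 224: h=3, h2=1, slot 3 occupied => index 4.
Insert 709: h=12, slot 12 empty => index 12.
Insert 734: h=3, h2=15, slot 3 occupied => index 1.
Insert 447: h=5, h2=16, slots 5,4,3 occupied => index 2.
Insert 159: h=6, slot 6 empty => index 6.
Insert 326: h=3, h2=7, slot 3 occupied => index 10.
Insert 432: h=7, slot 7 empty => index 7.
Insert 973: h=4, h2=14, slots 4,1 occupied => index 15.
Insert 141: h=5, h2=14, slots 5,2 occupied => index 16.
Insert 83: h=15, h2=4, slots 15,2,6,10 occupied => index 14.
Table: [—, 734, 447, 530, 224, 311, 159, 432, —, —, 326, —, 709, —, 83, 973, 141]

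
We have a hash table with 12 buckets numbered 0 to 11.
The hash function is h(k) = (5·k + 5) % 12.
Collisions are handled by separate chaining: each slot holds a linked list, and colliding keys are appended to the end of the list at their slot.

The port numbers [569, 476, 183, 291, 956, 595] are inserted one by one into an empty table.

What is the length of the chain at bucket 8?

2

569 → bucket 6
476 → bucket 9
183 → bucket 8
291 → bucket 8 (collision)
956 → bucket 9 (collision)
595 → bucket 4
Final buckets:
0: -
1: -
2: -
3: -
4: 595
5: -
6: 569
7: -
8: 183 -> 291
9: 476 -> 956
10: -
11: -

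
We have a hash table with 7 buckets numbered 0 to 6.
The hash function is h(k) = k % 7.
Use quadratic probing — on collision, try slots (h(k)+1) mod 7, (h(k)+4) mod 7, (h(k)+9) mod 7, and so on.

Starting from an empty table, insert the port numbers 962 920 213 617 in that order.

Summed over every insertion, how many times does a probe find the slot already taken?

962 hashes to 3; slot 3 is free → place at 3.
920 hashes to 3; 3 taken → place at 4.
213 hashes to 3; 3,4 taken → place at 0.
617 hashes to 1; slot 1 is free → place at 1.
Table: [213, 617, _, 962, 920, _, _]

3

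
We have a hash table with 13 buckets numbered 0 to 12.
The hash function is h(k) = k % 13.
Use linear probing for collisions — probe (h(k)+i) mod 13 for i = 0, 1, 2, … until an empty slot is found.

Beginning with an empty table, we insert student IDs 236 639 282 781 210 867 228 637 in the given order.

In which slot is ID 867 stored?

10

236: h=2 => slot 2
639: h=2, probe 2,3 => slot 3
282: h=9 => slot 9
781: h=1 => slot 1
210: h=2, probe 2,3,4 => slot 4
867: h=9, probe 9,10 => slot 10
228: h=7 => slot 7
637: h=0 => slot 0
Table: [637, 781, 236, 639, 210, ∅, ∅, 228, ∅, 282, 867, ∅, ∅]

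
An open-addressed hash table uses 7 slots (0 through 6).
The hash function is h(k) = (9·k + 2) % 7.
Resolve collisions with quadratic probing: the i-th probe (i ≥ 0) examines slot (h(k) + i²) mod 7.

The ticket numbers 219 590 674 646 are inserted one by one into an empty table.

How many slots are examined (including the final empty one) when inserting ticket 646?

4

219 hashes to 6; slot 6 is free => place at 6.
590 hashes to 6; 6 taken => place at 0.
674 hashes to 6; 6,0 taken => place at 3.
646 hashes to 6; 6,0,3 taken => place at 1.
Table: [590, 646, -, 674, -, -, 219]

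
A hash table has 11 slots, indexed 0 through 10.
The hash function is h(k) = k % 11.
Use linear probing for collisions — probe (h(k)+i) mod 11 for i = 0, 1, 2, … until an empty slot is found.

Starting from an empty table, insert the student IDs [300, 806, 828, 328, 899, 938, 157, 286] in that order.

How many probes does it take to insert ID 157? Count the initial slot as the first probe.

5

300: h=3 -> slot 3
806: h=3, probe 3,4 -> slot 4
828: h=3, probe 3,4,5 -> slot 5
328: h=9 -> slot 9
899: h=8 -> slot 8
938: h=3, probe 3,4,5,6 -> slot 6
157: h=3, probe 3,4,5,6,7 -> slot 7
286: h=0 -> slot 0
Table: [286, —, —, 300, 806, 828, 938, 157, 899, 328, —]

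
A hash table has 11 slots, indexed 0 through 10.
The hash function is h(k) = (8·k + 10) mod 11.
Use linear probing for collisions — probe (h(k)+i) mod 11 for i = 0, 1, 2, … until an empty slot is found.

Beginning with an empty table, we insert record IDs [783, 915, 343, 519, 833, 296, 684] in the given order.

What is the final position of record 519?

Insert 783: h=4, slot 4 empty → index 4.
Insert 915: h=4, slot 4 occupied → index 5.
Insert 343: h=4, slots 4,5 occupied → index 6.
Insert 519: h=4, slots 4,5,6 occupied → index 7.
Insert 833: h=8, slot 8 empty → index 8.
Insert 296: h=2, slot 2 empty → index 2.
Insert 684: h=4, slots 4,5,6,7,8 occupied → index 9.
Table: [., ., 296, ., 783, 915, 343, 519, 833, 684, .]

7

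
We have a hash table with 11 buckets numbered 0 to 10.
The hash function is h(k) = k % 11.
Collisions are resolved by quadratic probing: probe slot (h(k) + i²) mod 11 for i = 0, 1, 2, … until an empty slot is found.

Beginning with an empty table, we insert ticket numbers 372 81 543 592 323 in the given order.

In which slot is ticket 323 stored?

372 hashes to 9; slot 9 is free → place at 9.
81 hashes to 4; slot 4 is free → place at 4.
543 hashes to 4; 4 taken → place at 5.
592 hashes to 9; 9 taken → place at 10.
323 hashes to 4; 4,5 taken → place at 8.
Table: [∅, ∅, ∅, ∅, 81, 543, ∅, ∅, 323, 372, 592]

8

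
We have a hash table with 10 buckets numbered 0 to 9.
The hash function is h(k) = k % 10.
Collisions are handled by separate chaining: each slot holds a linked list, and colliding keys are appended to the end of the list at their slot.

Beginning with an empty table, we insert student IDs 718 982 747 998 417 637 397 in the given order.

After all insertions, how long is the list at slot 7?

718 -> bucket 8
982 -> bucket 2
747 -> bucket 7
998 -> bucket 8 (collision)
417 -> bucket 7 (collision)
637 -> bucket 7 (collision)
397 -> bucket 7 (collision)
Final buckets:
0: —
1: —
2: 982
3: —
4: —
5: —
6: —
7: 747 -> 417 -> 637 -> 397
8: 718 -> 998
9: —

4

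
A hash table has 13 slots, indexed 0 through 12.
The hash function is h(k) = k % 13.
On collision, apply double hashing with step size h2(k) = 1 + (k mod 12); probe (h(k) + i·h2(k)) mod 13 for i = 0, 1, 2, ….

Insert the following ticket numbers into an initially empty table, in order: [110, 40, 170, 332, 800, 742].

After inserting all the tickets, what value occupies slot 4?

170

110 hashes to 6; slot 6 is free => place at 6.
40 hashes to 1; slot 1 is free => place at 1.
170 hashes to 1, h2=3; 1 taken => place at 4.
332 hashes to 7; slot 7 is free => place at 7.
800 hashes to 7, h2=9; 7 taken => place at 3.
742 hashes to 1, h2=11; 1 taken => place at 12.
Table: [-, 40, -, 800, 170, -, 110, 332, -, -, -, -, 742]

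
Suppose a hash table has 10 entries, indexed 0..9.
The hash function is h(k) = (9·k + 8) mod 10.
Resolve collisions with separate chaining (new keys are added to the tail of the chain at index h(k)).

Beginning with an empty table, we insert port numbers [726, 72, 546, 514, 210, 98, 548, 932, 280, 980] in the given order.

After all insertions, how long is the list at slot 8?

726 → bucket 2
72 → bucket 6
546 → bucket 2 (collision)
514 → bucket 4
210 → bucket 8
98 → bucket 0
548 → bucket 0 (collision)
932 → bucket 6 (collision)
280 → bucket 8 (collision)
980 → bucket 8 (collision)
Final buckets:
0: 98 -> 548
1: _
2: 726 -> 546
3: _
4: 514
5: _
6: 72 -> 932
7: _
8: 210 -> 280 -> 980
9: _

3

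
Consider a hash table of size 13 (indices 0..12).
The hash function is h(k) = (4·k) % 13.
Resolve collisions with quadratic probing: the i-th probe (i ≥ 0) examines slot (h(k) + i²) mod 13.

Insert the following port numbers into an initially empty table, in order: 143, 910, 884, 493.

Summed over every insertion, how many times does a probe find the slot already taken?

3

143: h=0 → slot 0
910: h=0, probe 0,1 → slot 1
884: h=0, probe 0,1,4 → slot 4
493: h=9 → slot 9
Table: [143, 910, -, -, 884, -, -, -, -, 493, -, -, -]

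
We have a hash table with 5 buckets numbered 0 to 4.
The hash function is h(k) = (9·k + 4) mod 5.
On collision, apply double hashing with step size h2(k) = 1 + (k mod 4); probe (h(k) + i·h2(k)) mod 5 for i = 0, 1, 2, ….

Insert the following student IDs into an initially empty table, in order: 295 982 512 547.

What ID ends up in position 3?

512

295: h=4 -> slot 4
982: h=2 -> slot 2
512: h=2, h2=1, probe 2,3 -> slot 3
547: h=2, h2=4, probe 2,1 -> slot 1
Table: [-, 547, 982, 512, 295]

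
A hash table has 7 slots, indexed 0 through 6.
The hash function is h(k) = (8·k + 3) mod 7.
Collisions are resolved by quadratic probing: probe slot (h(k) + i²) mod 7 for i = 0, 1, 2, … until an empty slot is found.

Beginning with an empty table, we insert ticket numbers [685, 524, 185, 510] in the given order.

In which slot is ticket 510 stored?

685 hashes to 2; slot 2 is free -> place at 2.
524 hashes to 2; 2 taken -> place at 3.
185 hashes to 6; slot 6 is free -> place at 6.
510 hashes to 2; 2,3,6 taken -> place at 4.
Table: [_, _, 685, 524, 510, _, 185]

4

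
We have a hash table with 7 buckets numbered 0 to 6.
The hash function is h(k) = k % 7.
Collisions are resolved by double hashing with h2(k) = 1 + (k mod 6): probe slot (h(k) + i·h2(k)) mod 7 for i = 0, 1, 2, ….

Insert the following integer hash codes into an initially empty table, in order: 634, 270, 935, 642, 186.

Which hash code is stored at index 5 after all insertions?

270

634: h=4 → slot 4
270: h=4, h2=1, probe 4,5 → slot 5
935: h=4, h2=6, probe 4,3 → slot 3
642: h=5, h2=1, probe 5,6 → slot 6
186: h=4, h2=1, probe 4,5,6,0 → slot 0
Table: [186, -, -, 935, 634, 270, 642]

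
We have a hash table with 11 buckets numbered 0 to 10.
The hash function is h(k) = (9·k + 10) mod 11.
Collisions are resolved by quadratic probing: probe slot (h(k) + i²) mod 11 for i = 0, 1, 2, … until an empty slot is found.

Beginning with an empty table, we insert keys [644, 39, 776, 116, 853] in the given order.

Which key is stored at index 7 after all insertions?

116

Insert 644: h=9, slot 9 empty -> index 9.
Insert 39: h=9, slot 9 occupied -> index 10.
Insert 776: h=9, slots 9,10 occupied -> index 2.
Insert 116: h=9, slots 9,10,2 occupied -> index 7.
Insert 853: h=9, slots 9,10,2,7 occupied -> index 3.
Table: [—, —, 776, 853, —, —, —, 116, —, 644, 39]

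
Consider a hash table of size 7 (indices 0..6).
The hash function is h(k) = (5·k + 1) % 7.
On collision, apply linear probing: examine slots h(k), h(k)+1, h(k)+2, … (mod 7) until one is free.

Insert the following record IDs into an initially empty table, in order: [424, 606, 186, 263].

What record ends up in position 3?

263

Insert 424: h=0, slot 0 empty -> index 0.
Insert 606: h=0, slot 0 occupied -> index 1.
Insert 186: h=0, slots 0,1 occupied -> index 2.
Insert 263: h=0, slots 0,1,2 occupied -> index 3.
Table: [424, 606, 186, 263, _, _, _]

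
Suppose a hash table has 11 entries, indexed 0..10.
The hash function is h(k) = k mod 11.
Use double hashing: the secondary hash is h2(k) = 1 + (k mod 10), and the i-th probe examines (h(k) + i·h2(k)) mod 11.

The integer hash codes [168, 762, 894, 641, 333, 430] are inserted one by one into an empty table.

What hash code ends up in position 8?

894

Insert 168: h=3, slot 3 empty -> index 3.
Insert 762: h=3, h2=3, slot 3 occupied -> index 6.
Insert 894: h=3, h2=5, slot 3 occupied -> index 8.
Insert 641: h=3, h2=2, slot 3 occupied -> index 5.
Insert 333: h=3, h2=4, slot 3 occupied -> index 7.
Insert 430: h=1, slot 1 empty -> index 1.
Table: [., 430, ., 168, ., 641, 762, 333, 894, ., .]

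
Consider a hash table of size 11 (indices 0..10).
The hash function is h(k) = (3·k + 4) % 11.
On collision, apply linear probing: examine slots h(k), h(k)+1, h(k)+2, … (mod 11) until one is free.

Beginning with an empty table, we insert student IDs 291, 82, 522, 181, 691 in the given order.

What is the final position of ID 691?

Insert 291: h=8, slot 8 empty → index 8.
Insert 82: h=8, slot 8 occupied → index 9.
Insert 522: h=8, slots 8,9 occupied → index 10.
Insert 181: h=8, slots 8,9,10 occupied → index 0.
Insert 691: h=9, slots 9,10,0 occupied → index 1.
Table: [181, 691, ∅, ∅, ∅, ∅, ∅, ∅, 291, 82, 522]

1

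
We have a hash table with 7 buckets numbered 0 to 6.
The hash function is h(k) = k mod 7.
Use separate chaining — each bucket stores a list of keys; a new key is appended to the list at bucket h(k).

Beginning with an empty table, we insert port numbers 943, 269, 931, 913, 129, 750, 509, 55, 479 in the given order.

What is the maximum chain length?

Insert 943: h=5, bucket 5 empty → new chain.
Insert 269: h=3, bucket 3 empty → new chain.
Insert 931: h=0, bucket 0 empty → new chain.
Insert 913: h=3, bucket 3 nonempty → append to chain.
Insert 129: h=3, bucket 3 nonempty → append to chain.
Insert 750: h=1, bucket 1 empty → new chain.
Insert 509: h=5, bucket 5 nonempty → append to chain.
Insert 55: h=6, bucket 6 empty → new chain.
Insert 479: h=3, bucket 3 nonempty → append to chain.
Final buckets:
0: 931
1: 750
2: —
3: 269 -> 913 -> 129 -> 479
4: —
5: 943 -> 509
6: 55

4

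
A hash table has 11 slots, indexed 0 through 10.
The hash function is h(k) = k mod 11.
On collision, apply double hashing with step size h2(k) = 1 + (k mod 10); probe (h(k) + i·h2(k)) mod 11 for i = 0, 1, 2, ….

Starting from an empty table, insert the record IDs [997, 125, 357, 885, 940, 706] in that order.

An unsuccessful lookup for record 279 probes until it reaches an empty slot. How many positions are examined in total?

2

997 hashes to 7; slot 7 is free → place at 7.
125 hashes to 4; slot 4 is free → place at 4.
357 hashes to 5; slot 5 is free → place at 5.
885 hashes to 5, h2=6; 5 taken → place at 0.
940 hashes to 5, h2=1; 5 taken → place at 6.
706 hashes to 2; slot 2 is free → place at 2.
Table: [885, —, 706, —, 125, 357, 940, 997, —, —, —]
Lookup 279: h=4, h2=10, probe 4,3 → slot 3 empty, not found.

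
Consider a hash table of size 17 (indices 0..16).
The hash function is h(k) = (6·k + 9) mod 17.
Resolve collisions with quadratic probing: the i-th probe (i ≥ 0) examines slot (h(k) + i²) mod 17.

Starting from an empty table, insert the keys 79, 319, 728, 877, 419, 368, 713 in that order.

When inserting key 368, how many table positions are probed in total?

79 hashes to 7; slot 7 is free => place at 7.
319 hashes to 2; slot 2 is free => place at 2.
728 hashes to 8; slot 8 is free => place at 8.
877 hashes to 1; slot 1 is free => place at 1.
419 hashes to 7; 7,8 taken => place at 11.
368 hashes to 7; 7,8,11 taken => place at 16.
713 hashes to 3; slot 3 is free => place at 3.
Table: [∅, 877, 319, 713, ∅, ∅, ∅, 79, 728, ∅, ∅, 419, ∅, ∅, ∅, ∅, 368]

4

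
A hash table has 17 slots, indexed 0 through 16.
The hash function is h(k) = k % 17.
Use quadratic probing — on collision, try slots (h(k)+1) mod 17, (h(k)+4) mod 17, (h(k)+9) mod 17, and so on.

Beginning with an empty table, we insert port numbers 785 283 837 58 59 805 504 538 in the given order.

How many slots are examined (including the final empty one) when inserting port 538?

785 hashes to 3; slot 3 is free => place at 3.
283 hashes to 11; slot 11 is free => place at 11.
837 hashes to 4; slot 4 is free => place at 4.
58 hashes to 7; slot 7 is free => place at 7.
59 hashes to 8; slot 8 is free => place at 8.
805 hashes to 6; slot 6 is free => place at 6.
504 hashes to 11; 11 taken => place at 12.
538 hashes to 11; 11,12 taken => place at 15.
Table: [—, —, —, 785, 837, —, 805, 58, 59, —, —, 283, 504, —, —, 538, —]

3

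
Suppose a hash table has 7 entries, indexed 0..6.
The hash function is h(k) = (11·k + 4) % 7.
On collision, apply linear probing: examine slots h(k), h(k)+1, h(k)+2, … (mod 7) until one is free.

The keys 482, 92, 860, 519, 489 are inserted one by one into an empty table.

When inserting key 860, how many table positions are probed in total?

482 hashes to 0; slot 0 is free → place at 0.
92 hashes to 1; slot 1 is free → place at 1.
860 hashes to 0; 0,1 taken → place at 2.
519 hashes to 1; 1,2 taken → place at 3.
489 hashes to 0; 0,1,2,3 taken → place at 4.
Table: [482, 92, 860, 519, 489, ∅, ∅]

3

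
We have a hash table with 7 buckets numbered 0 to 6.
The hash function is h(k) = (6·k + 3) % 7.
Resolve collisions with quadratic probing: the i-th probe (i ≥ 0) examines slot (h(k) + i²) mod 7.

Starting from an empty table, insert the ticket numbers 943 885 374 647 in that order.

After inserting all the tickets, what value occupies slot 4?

Insert 943: h=5, slot 5 empty -> index 5.
Insert 885: h=0, slot 0 empty -> index 0.
Insert 374: h=0, slot 0 occupied -> index 1.
Insert 647: h=0, slots 0,1 occupied -> index 4.
Table: [885, 374, _, _, 647, 943, _]

647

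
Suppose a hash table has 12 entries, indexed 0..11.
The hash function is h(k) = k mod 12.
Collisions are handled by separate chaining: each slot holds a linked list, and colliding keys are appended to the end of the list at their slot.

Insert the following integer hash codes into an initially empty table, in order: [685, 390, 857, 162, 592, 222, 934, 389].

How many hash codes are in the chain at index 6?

685 -> bucket 1
390 -> bucket 6
857 -> bucket 5
162 -> bucket 6 (collision)
592 -> bucket 4
222 -> bucket 6 (collision)
934 -> bucket 10
389 -> bucket 5 (collision)
Final buckets:
0: ∅
1: 685
2: ∅
3: ∅
4: 592
5: 857 -> 389
6: 390 -> 162 -> 222
7: ∅
8: ∅
9: ∅
10: 934
11: ∅

3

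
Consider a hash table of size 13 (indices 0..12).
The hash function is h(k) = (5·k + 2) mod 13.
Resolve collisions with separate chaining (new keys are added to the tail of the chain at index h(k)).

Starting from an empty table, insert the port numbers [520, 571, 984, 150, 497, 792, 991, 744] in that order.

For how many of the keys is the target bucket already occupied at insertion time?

3

Insert 520: h=2, bucket 2 empty → new chain.
Insert 571: h=10, bucket 10 empty → new chain.
Insert 984: h=8, bucket 8 empty → new chain.
Insert 150: h=11, bucket 11 empty → new chain.
Insert 497: h=4, bucket 4 empty → new chain.
Insert 792: h=10, bucket 10 nonempty → append to chain.
Insert 991: h=4, bucket 4 nonempty → append to chain.
Insert 744: h=4, bucket 4 nonempty → append to chain.
Final buckets:
0: —
1: —
2: 520
3: —
4: 497 -> 991 -> 744
5: —
6: —
7: —
8: 984
9: —
10: 571 -> 792
11: 150
12: —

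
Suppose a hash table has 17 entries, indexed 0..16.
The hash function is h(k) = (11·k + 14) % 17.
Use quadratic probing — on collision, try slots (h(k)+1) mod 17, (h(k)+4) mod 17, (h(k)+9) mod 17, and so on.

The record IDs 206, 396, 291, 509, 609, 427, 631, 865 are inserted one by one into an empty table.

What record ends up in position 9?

206 hashes to 2; slot 2 is free => place at 2.
396 hashes to 1; slot 1 is free => place at 1.
291 hashes to 2; 2 taken => place at 3.
509 hashes to 3; 3 taken => place at 4.
609 hashes to 15; slot 15 is free => place at 15.
427 hashes to 2; 2,3 taken => place at 6.
631 hashes to 2; 2,3,6 taken => place at 11.
865 hashes to 9; slot 9 is free => place at 9.
Table: [—, 396, 206, 291, 509, —, 427, —, —, 865, —, 631, —, —, —, 609, —]

865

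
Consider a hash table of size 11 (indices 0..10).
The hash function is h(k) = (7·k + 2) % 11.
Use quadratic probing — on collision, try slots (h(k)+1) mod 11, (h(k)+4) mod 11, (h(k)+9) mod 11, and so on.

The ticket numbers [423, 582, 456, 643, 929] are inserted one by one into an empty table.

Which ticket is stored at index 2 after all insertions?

423: h=4 => slot 4
582: h=6 => slot 6
456: h=4, probe 4,5 => slot 5
643: h=4, probe 4,5,8 => slot 8
929: h=4, probe 4,5,8,2 => slot 2
Table: [-, -, 929, -, 423, 456, 582, -, 643, -, -]

929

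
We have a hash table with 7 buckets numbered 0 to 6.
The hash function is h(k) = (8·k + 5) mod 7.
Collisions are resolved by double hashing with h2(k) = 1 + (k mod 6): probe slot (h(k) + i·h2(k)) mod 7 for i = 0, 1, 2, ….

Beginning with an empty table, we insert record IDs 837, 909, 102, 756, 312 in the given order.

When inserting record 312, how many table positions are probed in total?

Insert 837: h=2, slot 2 empty => index 2.
Insert 909: h=4, slot 4 empty => index 4.
Insert 102: h=2, h2=1, slot 2 occupied => index 3.
Insert 756: h=5, slot 5 empty => index 5.
Insert 312: h=2, h2=1, slots 2,3,4,5 occupied => index 6.
Table: [∅, ∅, 837, 102, 909, 756, 312]

5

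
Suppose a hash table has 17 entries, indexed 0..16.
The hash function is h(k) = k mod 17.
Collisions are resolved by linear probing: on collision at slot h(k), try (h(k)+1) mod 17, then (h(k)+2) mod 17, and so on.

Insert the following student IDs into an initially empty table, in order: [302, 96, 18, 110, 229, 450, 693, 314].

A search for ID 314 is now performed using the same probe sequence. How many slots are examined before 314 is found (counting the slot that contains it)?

Insert 302: h=13, slot 13 empty -> index 13.
Insert 96: h=11, slot 11 empty -> index 11.
Insert 18: h=1, slot 1 empty -> index 1.
Insert 110: h=8, slot 8 empty -> index 8.
Insert 229: h=8, slot 8 occupied -> index 9.
Insert 450: h=8, slots 8,9 occupied -> index 10.
Insert 693: h=13, slot 13 occupied -> index 14.
Insert 314: h=8, slots 8,9,10,11 occupied -> index 12.
Table: [—, 18, —, —, —, —, —, —, 110, 229, 450, 96, 314, 302, 693, —, —]
Lookup 314: h=8, probe 8,9,10,11,12 → found at 12.

5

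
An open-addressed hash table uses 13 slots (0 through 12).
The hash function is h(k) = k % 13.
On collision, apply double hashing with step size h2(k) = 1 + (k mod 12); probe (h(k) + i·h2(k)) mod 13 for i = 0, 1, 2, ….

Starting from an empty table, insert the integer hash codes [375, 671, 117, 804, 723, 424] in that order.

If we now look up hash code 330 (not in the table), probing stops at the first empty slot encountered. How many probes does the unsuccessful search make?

Insert 375: h=11, slot 11 empty => index 11.
Insert 671: h=8, slot 8 empty => index 8.
Insert 117: h=0, slot 0 empty => index 0.
Insert 804: h=11, h2=1, slot 11 occupied => index 12.
Insert 723: h=8, h2=4, slots 8,12 occupied => index 3.
Insert 424: h=8, h2=5, slots 8,0 occupied => index 5.
Table: [117, —, —, 723, —, 424, —, —, 671, —, —, 375, 804]
Lookup 330: h=5, h2=7, probe 5,12,6 → slot 6 empty, not found.

3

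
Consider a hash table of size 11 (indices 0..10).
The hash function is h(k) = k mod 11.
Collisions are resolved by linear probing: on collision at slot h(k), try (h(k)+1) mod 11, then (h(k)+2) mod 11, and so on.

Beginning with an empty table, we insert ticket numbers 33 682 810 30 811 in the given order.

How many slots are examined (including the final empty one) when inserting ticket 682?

33 hashes to 0; slot 0 is free => place at 0.
682 hashes to 0; 0 taken => place at 1.
810 hashes to 7; slot 7 is free => place at 7.
30 hashes to 8; slot 8 is free => place at 8.
811 hashes to 8; 8 taken => place at 9.
Table: [33, 682, —, —, —, —, —, 810, 30, 811, —]

2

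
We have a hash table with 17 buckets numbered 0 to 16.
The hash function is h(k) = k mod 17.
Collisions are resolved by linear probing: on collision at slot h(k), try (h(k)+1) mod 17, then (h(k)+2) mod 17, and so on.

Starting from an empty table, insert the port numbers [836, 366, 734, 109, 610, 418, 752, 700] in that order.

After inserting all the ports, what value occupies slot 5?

752

836: h=3 => slot 3
366: h=9 => slot 9
734: h=3, probe 3,4 => slot 4
109: h=7 => slot 7
610: h=15 => slot 15
418: h=10 => slot 10
752: h=4, probe 4,5 => slot 5
700: h=3, probe 3,4,5,6 => slot 6
Table: [., ., ., 836, 734, 752, 700, 109, ., 366, 418, ., ., ., ., 610, .]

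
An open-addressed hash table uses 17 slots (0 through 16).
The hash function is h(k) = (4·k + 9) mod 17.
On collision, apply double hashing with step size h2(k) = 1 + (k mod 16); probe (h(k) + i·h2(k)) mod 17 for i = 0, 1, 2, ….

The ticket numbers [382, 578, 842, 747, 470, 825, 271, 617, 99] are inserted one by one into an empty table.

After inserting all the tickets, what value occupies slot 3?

382 hashes to 7; slot 7 is free => place at 7.
578 hashes to 9; slot 9 is free => place at 9.
842 hashes to 11; slot 11 is free => place at 11.
747 hashes to 5; slot 5 is free => place at 5.
470 hashes to 2; slot 2 is free => place at 2.
825 hashes to 11, h2=10; 11 taken => place at 4.
271 hashes to 5, h2=16; 5,4 taken => place at 3.
617 hashes to 12; slot 12 is free => place at 12.
99 hashes to 14; slot 14 is free => place at 14.
Table: [., ., 470, 271, 825, 747, ., 382, ., 578, ., 842, 617, ., 99, ., .]

271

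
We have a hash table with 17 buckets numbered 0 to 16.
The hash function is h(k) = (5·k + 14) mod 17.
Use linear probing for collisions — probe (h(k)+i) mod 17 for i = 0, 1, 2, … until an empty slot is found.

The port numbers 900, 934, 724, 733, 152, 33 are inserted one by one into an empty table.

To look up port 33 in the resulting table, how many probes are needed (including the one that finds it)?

Insert 900: h=9, slot 9 empty → index 9.
Insert 934: h=9, slot 9 occupied → index 10.
Insert 724: h=13, slot 13 empty → index 13.
Insert 733: h=7, slot 7 empty → index 7.
Insert 152: h=9, slots 9,10 occupied → index 11.
Insert 33: h=9, slots 9,10,11 occupied → index 12.
Table: [., ., ., ., ., ., ., 733, ., 900, 934, 152, 33, 724, ., ., .]
Lookup 33: h=9, probe 9,10,11,12 → found at 12.

4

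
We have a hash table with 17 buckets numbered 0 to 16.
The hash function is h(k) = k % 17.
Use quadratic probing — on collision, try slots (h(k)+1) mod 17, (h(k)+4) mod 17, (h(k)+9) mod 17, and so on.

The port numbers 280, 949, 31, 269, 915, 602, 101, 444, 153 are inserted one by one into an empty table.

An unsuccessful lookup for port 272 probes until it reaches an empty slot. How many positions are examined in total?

3

280 hashes to 8; slot 8 is free -> place at 8.
949 hashes to 14; slot 14 is free -> place at 14.
31 hashes to 14; 14 taken -> place at 15.
269 hashes to 14; 14,15 taken -> place at 1.
915 hashes to 14; 14,15,1 taken -> place at 6.
602 hashes to 7; slot 7 is free -> place at 7.
101 hashes to 16; slot 16 is free -> place at 16.
444 hashes to 2; slot 2 is free -> place at 2.
153 hashes to 0; slot 0 is free -> place at 0.
Table: [153, 269, 444, ∅, ∅, ∅, 915, 602, 280, ∅, ∅, ∅, ∅, ∅, 949, 31, 101]
Lookup 272: h=0, probe 0,1,4 → slot 4 empty, not found.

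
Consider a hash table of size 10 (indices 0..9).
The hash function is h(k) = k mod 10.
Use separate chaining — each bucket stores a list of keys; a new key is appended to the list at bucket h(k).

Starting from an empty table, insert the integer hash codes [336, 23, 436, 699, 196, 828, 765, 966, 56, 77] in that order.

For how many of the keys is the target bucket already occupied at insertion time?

4

336 → bucket 6
23 → bucket 3
436 → bucket 6 (collision)
699 → bucket 9
196 → bucket 6 (collision)
828 → bucket 8
765 → bucket 5
966 → bucket 6 (collision)
56 → bucket 6 (collision)
77 → bucket 7
Final buckets:
0: _
1: _
2: _
3: 23
4: _
5: 765
6: 336 -> 436 -> 196 -> 966 -> 56
7: 77
8: 828
9: 699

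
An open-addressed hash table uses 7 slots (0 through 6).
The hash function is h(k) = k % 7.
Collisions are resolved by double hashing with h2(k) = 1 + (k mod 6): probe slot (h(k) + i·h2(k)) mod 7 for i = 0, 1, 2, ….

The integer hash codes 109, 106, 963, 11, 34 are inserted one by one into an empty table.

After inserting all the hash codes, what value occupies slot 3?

109: h=4 -> slot 4
106: h=1 -> slot 1
963: h=4, h2=4, probe 4,1,5 -> slot 5
11: h=4, h2=6, probe 4,3 -> slot 3
34: h=6 -> slot 6
Table: [—, 106, —, 11, 109, 963, 34]

11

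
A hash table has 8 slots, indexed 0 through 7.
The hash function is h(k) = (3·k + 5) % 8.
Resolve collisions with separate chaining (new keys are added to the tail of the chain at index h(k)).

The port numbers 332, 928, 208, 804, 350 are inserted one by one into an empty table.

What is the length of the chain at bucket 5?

332 → bucket 1
928 → bucket 5
208 → bucket 5 (collision)
804 → bucket 1 (collision)
350 → bucket 7
Final buckets:
0: .
1: 332 -> 804
2: .
3: .
4: .
5: 928 -> 208
6: .
7: 350

2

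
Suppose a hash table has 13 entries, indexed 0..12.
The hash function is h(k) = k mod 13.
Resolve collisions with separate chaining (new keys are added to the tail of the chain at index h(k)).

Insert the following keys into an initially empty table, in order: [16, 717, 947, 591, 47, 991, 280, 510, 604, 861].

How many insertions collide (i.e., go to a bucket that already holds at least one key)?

4

Insert 16: h=3, bucket 3 empty -> new chain.
Insert 717: h=2, bucket 2 empty -> new chain.
Insert 947: h=11, bucket 11 empty -> new chain.
Insert 591: h=6, bucket 6 empty -> new chain.
Insert 47: h=8, bucket 8 empty -> new chain.
Insert 991: h=3, bucket 3 nonempty -> append to chain.
Insert 280: h=7, bucket 7 empty -> new chain.
Insert 510: h=3, bucket 3 nonempty -> append to chain.
Insert 604: h=6, bucket 6 nonempty -> append to chain.
Insert 861: h=3, bucket 3 nonempty -> append to chain.
Final buckets:
0: .
1: .
2: 717
3: 16 -> 991 -> 510 -> 861
4: .
5: .
6: 591 -> 604
7: 280
8: 47
9: .
10: .
11: 947
12: .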